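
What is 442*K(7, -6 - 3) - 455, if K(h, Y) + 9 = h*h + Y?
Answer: 13247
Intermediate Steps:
K(h, Y) = -9 + Y + h² (K(h, Y) = -9 + (h*h + Y) = -9 + (h² + Y) = -9 + (Y + h²) = -9 + Y + h²)
442*K(7, -6 - 3) - 455 = 442*(-9 + (-6 - 3) + 7²) - 455 = 442*(-9 - 9 + 49) - 455 = 442*31 - 455 = 13702 - 455 = 13247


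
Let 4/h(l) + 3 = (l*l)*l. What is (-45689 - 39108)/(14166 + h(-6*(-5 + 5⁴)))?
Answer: -4365251874110391/729249360810494 ≈ -5.9860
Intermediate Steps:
h(l) = 4/(-3 + l³) (h(l) = 4/(-3 + (l*l)*l) = 4/(-3 + l²*l) = 4/(-3 + l³))
(-45689 - 39108)/(14166 + h(-6*(-5 + 5⁴))) = (-45689 - 39108)/(14166 + 4/(-3 + (-6*(-5 + 5⁴))³)) = -84797/(14166 + 4/(-3 + (-6*(-5 + 625))³)) = -84797/(14166 + 4/(-3 + (-6*620)³)) = -84797/(14166 + 4/(-3 + (-3720)³)) = -84797/(14166 + 4/(-3 - 51478848000)) = -84797/(14166 + 4/(-51478848003)) = -84797/(14166 + 4*(-1/51478848003)) = -84797/(14166 - 4/51478848003) = -84797/729249360810494/51478848003 = -84797*51478848003/729249360810494 = -4365251874110391/729249360810494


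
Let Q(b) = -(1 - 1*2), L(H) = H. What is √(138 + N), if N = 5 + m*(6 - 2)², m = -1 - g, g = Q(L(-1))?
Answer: √111 ≈ 10.536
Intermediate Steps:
Q(b) = 1 (Q(b) = -(1 - 2) = -1*(-1) = 1)
g = 1
m = -2 (m = -1 - 1*1 = -1 - 1 = -2)
N = -27 (N = 5 - 2*(6 - 2)² = 5 - 2*4² = 5 - 2*16 = 5 - 32 = -27)
√(138 + N) = √(138 - 27) = √111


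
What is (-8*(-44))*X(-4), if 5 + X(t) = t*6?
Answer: -10208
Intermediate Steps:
X(t) = -5 + 6*t (X(t) = -5 + t*6 = -5 + 6*t)
(-8*(-44))*X(-4) = (-8*(-44))*(-5 + 6*(-4)) = 352*(-5 - 24) = 352*(-29) = -10208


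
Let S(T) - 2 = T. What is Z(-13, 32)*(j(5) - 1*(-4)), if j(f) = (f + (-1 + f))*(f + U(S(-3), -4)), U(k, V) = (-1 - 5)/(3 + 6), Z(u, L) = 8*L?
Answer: 11008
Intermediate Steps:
S(T) = 2 + T
U(k, V) = -⅔ (U(k, V) = -6/9 = -6*⅑ = -⅔)
j(f) = (-1 + 2*f)*(-⅔ + f) (j(f) = (f + (-1 + f))*(f - ⅔) = (-1 + 2*f)*(-⅔ + f))
Z(-13, 32)*(j(5) - 1*(-4)) = (8*32)*((⅔ + 2*5² - 7/3*5) - 1*(-4)) = 256*((⅔ + 2*25 - 35/3) + 4) = 256*((⅔ + 50 - 35/3) + 4) = 256*(39 + 4) = 256*43 = 11008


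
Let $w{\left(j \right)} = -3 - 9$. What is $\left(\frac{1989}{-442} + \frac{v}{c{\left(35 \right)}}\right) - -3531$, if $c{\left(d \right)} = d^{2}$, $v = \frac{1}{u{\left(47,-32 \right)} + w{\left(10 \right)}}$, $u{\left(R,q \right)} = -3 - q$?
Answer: $\frac{146878727}{41650} \approx 3526.5$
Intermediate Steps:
$w{\left(j \right)} = -12$ ($w{\left(j \right)} = -3 - 9 = -12$)
$v = \frac{1}{17}$ ($v = \frac{1}{\left(-3 - -32\right) - 12} = \frac{1}{\left(-3 + 32\right) - 12} = \frac{1}{29 - 12} = \frac{1}{17} \approx 0.058824$)
$\left(\frac{1989}{-442} + \frac{v}{c{\left(35 \right)}}\right) - -3531 = \left(\frac{1989}{-442} + \frac{1}{17 \cdot 35^{2}}\right) - -3531 = \left(1989 \left(- \frac{1}{442}\right) + \frac{1}{17 \cdot 1225}\right) + 3531 = \left(- \frac{9}{2} + \frac{1}{17} \cdot \frac{1}{1225}\right) + 3531 = \left(- \frac{9}{2} + \frac{1}{20825}\right) + 3531 = - \frac{187423}{41650} + 3531 = \frac{146878727}{41650}$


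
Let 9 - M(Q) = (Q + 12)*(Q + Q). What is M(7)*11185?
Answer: -2874545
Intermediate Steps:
M(Q) = 9 - 2*Q*(12 + Q) (M(Q) = 9 - (Q + 12)*(Q + Q) = 9 - (12 + Q)*2*Q = 9 - 2*Q*(12 + Q))
M(7)*11185 = (9 - 24*7 - 2*7²)*11185 = (9 - 168 - 2*49)*11185 = (9 - 168 - 98)*11185 = -257*11185 = -2874545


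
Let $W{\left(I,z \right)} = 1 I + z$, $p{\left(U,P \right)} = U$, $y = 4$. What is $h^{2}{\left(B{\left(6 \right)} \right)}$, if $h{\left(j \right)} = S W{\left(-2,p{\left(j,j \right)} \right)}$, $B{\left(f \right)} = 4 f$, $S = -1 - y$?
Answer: $12100$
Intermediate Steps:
$W{\left(I,z \right)} = I + z$
$S = -5$ ($S = -1 - 4 = -5$)
$h{\left(j \right)} = 10 - 5 j$ ($h{\left(j \right)} = - 5 \left(-2 + j\right) = 10 - 5 j$)
$h^{2}{\left(B{\left(6 \right)} \right)} = \left(10 - 5 \cdot 4 \cdot 6\right)^{2} = \left(10 - 120\right)^{2} = \left(-110\right)^{2} = 12100$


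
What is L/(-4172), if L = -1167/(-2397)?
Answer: -389/3333428 ≈ -0.00011670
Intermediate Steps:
L = 389/799 (L = -1167*(-1/2397) = 389/799 ≈ 0.48686)
L/(-4172) = (389/799)/(-4172) = (389/799)*(-1/4172) = -389/3333428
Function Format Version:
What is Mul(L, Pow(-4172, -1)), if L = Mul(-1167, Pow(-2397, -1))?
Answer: Rational(-389, 3333428) ≈ -0.00011670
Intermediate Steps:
L = Rational(389, 799) (L = Mul(-1167, Rational(-1, 2397)) = Rational(389, 799) ≈ 0.48686)
Mul(L, Pow(-4172, -1)) = Mul(Rational(389, 799), Pow(-4172, -1)) = Mul(Rational(389, 799), Rational(-1, 4172)) = Rational(-389, 3333428)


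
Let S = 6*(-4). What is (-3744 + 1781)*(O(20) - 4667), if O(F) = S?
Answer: 9208433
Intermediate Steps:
S = -24
O(F) = -24
(-3744 + 1781)*(O(20) - 4667) = (-3744 + 1781)*(-24 - 4667) = -1963*(-4691) = 9208433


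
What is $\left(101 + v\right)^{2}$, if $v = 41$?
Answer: $20164$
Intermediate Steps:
$\left(101 + v\right)^{2} = \left(101 + 41\right)^{2} = 142^{2} = 20164$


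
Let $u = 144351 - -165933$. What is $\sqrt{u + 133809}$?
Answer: $\sqrt{444093} \approx 666.4$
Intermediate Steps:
$u = 310284$ ($u = 144351 + 165933 = 310284$)
$\sqrt{u + 133809} = \sqrt{310284 + 133809} = \sqrt{444093}$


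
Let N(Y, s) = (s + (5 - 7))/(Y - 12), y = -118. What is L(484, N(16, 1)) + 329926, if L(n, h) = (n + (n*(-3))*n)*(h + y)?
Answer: 83375009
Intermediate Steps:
N(Y, s) = (-2 + s)/(-12 + Y) (N(Y, s) = (s - 2)/(-12 + Y) = (-2 + s)/(-12 + Y))
L(n, h) = (-118 + h)*(n - 3*n²) (L(n, h) = (n + (n*(-3))*n)*(h - 118) = (n + (-3*n)*n)*(-118 + h) = (n - 3*n²)*(-118 + h) = (-118 + h)*(n - 3*n²))
L(484, N(16, 1)) + 329926 = 484*(-118 + (-2 + 1)/(-12 + 16) + 354*484 - 3*(-2 + 1)/(-12 + 16)*484) + 329926 = 484*(-118 - 1/4 + 171336 - 3*-1/4*484) + 329926 = 484*(-118 + (¼)*(-1) + 171336 - 3*(¼)*(-1)*484) + 329926 = 484*(-118 - ¼ + 171336 - 3*(-¼)*484) + 329926 = 484*(-118 - ¼ + 171336 + 363) + 329926 = 484*(686323/4) + 329926 = 83045083 + 329926 = 83375009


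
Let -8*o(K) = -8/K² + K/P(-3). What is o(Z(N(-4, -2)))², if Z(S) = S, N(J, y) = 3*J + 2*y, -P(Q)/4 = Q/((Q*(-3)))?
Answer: 148225/65536 ≈ 2.2617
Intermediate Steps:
P(Q) = 4/3 (P(Q) = -4*Q/(Q*(-3)) = -4*Q/((-3*Q)) = -4*Q*(-1/(3*Q)) = -4*(-⅓) = 4/3)
N(J, y) = 2*y + 3*J
o(K) = K⁻² - 3*K/32 (o(K) = -(-8/K² + K/(4/3))/8 = -(-8/K² + K*(¾))/8 = -(-8/K² + 3*K/4)/8 = K⁻² - 3*K/32)
o(Z(N(-4, -2)))² = ((2*(-2) + 3*(-4))⁻² - 3*(2*(-2) + 3*(-4))/32)² = ((-4 - 12)⁻² - 3*(-4 - 12)/32)² = ((-16)⁻² - 3/32*(-16))² = (1/256 + 3/2)² = (385/256)² = 148225/65536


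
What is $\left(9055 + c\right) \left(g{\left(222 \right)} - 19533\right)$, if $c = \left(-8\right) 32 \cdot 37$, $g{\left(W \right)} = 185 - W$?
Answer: $8160690$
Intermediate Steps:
$c = -9472$ ($c = \left(-256\right) 37 = -9472$)
$\left(9055 + c\right) \left(g{\left(222 \right)} - 19533\right) = \left(9055 - 9472\right) \left(\left(185 - 222\right) - 19533\right) = - 417 \left(\left(185 - 222\right) - 19533\right) = - 417 \left(-37 - 19533\right) = \left(-417\right) \left(-19570\right) = 8160690$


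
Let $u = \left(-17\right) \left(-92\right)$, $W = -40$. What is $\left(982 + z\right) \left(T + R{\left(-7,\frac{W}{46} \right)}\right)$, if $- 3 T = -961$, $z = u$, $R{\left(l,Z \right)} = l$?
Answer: $\frac{2393240}{3} \approx 7.9775 \cdot 10^{5}$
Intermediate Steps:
$u = 1564$
$z = 1564$
$T = \frac{961}{3}$ ($T = \left(- \frac{1}{3}\right) \left(-961\right) = \frac{961}{3} \approx 320.33$)
$\left(982 + z\right) \left(T + R{\left(-7,\frac{W}{46} \right)}\right) = \left(982 + 1564\right) \left(\frac{961}{3} - 7\right) = 2546 \cdot \frac{940}{3} = \frac{2393240}{3}$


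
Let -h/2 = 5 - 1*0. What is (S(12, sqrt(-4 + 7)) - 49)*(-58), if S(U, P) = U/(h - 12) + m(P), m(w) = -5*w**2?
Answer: 41180/11 ≈ 3743.6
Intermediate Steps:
h = -10 (h = -2*(5 - 1*0) = -2*(5 + 0) = -2*5 = -10)
S(U, P) = -5*P**2 - U/22 (S(U, P) = U/(-10 - 12) - 5*P**2 = U/(-22) - 5*P**2 = -U/22 - 5*P**2 = -5*P**2 - U/22)
(S(12, sqrt(-4 + 7)) - 49)*(-58) = ((-5*(sqrt(-4 + 7))**2 - 1/22*12) - 49)*(-58) = ((-5*(sqrt(3))**2 - 6/11) - 49)*(-58) = ((-5*3 - 6/11) - 49)*(-58) = ((-15 - 6/11) - 49)*(-58) = (-171/11 - 49)*(-58) = -710/11*(-58) = 41180/11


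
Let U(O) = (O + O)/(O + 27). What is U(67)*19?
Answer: 1273/47 ≈ 27.085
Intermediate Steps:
U(O) = 2*O/(27 + O) (U(O) = (2*O)/(27 + O) = 2*O/(27 + O))
U(67)*19 = (2*67/(27 + 67))*19 = (2*67/94)*19 = (2*67*(1/94))*19 = (67/47)*19 = 1273/47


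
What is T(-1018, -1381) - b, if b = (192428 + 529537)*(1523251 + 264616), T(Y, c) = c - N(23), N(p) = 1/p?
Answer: -29687880200829/23 ≈ -1.2908e+12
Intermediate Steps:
T(Y, c) = -1/23 + c (T(Y, c) = c - 1/23 = -1/23 + c)
b = 1290777398655 (b = 721965*1787867 = 1290777398655)
T(-1018, -1381) - b = (-1/23 - 1381) - 1*1290777398655 = -31764/23 - 1290777398655 = -29687880200829/23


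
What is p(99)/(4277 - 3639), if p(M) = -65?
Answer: -65/638 ≈ -0.10188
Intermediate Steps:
p(99)/(4277 - 3639) = -65/(4277 - 3639) = -65/638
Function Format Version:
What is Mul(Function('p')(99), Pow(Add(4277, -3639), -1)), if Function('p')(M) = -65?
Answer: Rational(-65, 638) ≈ -0.10188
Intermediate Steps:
Mul(Function('p')(99), Pow(Add(4277, -3639), -1)) = Mul(-65, Pow(Add(4277, -3639), -1)) = Mul(-65, Pow(638, -1)) = Mul(-65, Rational(1, 638)) = Rational(-65, 638)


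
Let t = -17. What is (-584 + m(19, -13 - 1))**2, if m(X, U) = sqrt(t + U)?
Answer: (584 - I*sqrt(31))**2 ≈ 3.4103e+5 - 6503.0*I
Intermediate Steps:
m(X, U) = sqrt(-17 + U)
(-584 + m(19, -13 - 1))**2 = (-584 + sqrt(-17 + (-13 - 1)))**2 = (-584 + sqrt(-17 - 14))**2 = (-584 + sqrt(-31))**2 = (-584 + I*sqrt(31))**2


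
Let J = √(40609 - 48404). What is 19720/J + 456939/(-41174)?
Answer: -65277/5882 - 3944*I*√7795/1559 ≈ -11.098 - 223.36*I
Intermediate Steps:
J = I*√7795 (J = √(-7795) = I*√7795 ≈ 88.289*I)
19720/J + 456939/(-41174) = 19720/((I*√7795)) + 456939/(-41174) = 19720*(-I*√7795/7795) + 456939*(-1/41174) = -3944*I*√7795/1559 - 65277/5882 = -65277/5882 - 3944*I*√7795/1559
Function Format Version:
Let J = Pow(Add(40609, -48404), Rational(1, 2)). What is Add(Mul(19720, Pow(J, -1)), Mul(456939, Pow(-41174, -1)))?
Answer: Add(Rational(-65277, 5882), Mul(Rational(-3944, 1559), I, Pow(7795, Rational(1, 2)))) ≈ Add(-11.098, Mul(-223.36, I))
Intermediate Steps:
J = Mul(I, Pow(7795, Rational(1, 2))) (J = Pow(-7795, Rational(1, 2)) = Mul(I, Pow(7795, Rational(1, 2))) ≈ Mul(88.289, I))
Add(Mul(19720, Pow(J, -1)), Mul(456939, Pow(-41174, -1))) = Add(Mul(19720, Pow(Mul(I, Pow(7795, Rational(1, 2))), -1)), Mul(456939, Pow(-41174, -1))) = Add(Mul(19720, Mul(Rational(-1, 7795), I, Pow(7795, Rational(1, 2)))), Mul(456939, Rational(-1, 41174))) = Add(Mul(Rational(-3944, 1559), I, Pow(7795, Rational(1, 2))), Rational(-65277, 5882)) = Add(Rational(-65277, 5882), Mul(Rational(-3944, 1559), I, Pow(7795, Rational(1, 2))))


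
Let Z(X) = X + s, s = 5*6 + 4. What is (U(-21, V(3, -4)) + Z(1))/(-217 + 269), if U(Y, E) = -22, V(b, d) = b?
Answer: ¼ ≈ 0.25000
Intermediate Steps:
s = 34 (s = 30 + 4 = 34)
Z(X) = 34 + X (Z(X) = X + 34 = 34 + X)
(U(-21, V(3, -4)) + Z(1))/(-217 + 269) = (-22 + (34 + 1))/(-217 + 269) = (-22 + 35)/52 = 13*(1/52) = ¼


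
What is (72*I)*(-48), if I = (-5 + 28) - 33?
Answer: 34560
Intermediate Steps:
I = -10 (I = 23 - 33 = -10)
(72*I)*(-48) = (72*(-10))*(-48) = -720*(-48) = 34560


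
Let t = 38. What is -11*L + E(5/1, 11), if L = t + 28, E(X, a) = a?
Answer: -715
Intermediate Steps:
L = 66 (L = 38 + 28 = 66)
-11*L + E(5/1, 11) = -11*66 + 11 = -726 + 11 = -715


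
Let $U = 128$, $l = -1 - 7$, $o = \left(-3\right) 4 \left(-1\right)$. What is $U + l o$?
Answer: $32$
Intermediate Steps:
$o = 12$ ($o = \left(-12\right) \left(-1\right) = 12$)
$l = -8$ ($l = -1 - 7 = -8$)
$U + l o = 128 - 96 = 32$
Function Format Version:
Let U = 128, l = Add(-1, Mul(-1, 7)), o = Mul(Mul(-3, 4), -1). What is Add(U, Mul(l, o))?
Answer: 32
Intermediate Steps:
o = 12 (o = Mul(-12, -1) = 12)
l = -8 (l = Add(-1, -7) = -8)
Add(U, Mul(l, o)) = Add(128, Mul(-8, 12)) = Add(128, -96) = 32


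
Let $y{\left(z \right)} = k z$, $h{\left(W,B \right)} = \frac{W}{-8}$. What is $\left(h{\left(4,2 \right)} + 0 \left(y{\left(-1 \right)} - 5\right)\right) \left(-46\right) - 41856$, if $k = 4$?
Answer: $-41833$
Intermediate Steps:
$h{\left(W,B \right)} = - \frac{W}{8}$ ($h{\left(W,B \right)} = W \left(- \frac{1}{8}\right) = - \frac{W}{8}$)
$y{\left(z \right)} = 4 z$
$\left(h{\left(4,2 \right)} + 0 \left(y{\left(-1 \right)} - 5\right)\right) \left(-46\right) - 41856 = \left(\left(- \frac{1}{8}\right) 4 + 0 \left(4 \left(-1\right) - 5\right)\right) \left(-46\right) - 41856 = \left(- \frac{1}{2} + 0 \left(-4 - 5\right)\right) \left(-46\right) - 41856 = \left(- \frac{1}{2} + 0 \left(-9\right)\right) \left(-46\right) - 41856 = \left(- \frac{1}{2} + 0\right) \left(-46\right) - 41856 = \left(- \frac{1}{2}\right) \left(-46\right) - 41856 = 23 - 41856 = -41833$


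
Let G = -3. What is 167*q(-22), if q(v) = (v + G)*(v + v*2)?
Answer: 275550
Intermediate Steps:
q(v) = 3*v*(-3 + v) (q(v) = (v - 3)*(v + v*2) = (-3 + v)*(v + 2*v) = (-3 + v)*(3*v) = 3*v*(-3 + v))
167*q(-22) = 167*(3*(-22)*(-3 - 22)) = 167*(3*(-22)*(-25)) = 167*1650 = 275550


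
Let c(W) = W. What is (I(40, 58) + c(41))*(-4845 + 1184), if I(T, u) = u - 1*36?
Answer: -230643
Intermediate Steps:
I(T, u) = -36 + u (I(T, u) = u - 36 = -36 + u)
(I(40, 58) + c(41))*(-4845 + 1184) = ((-36 + 58) + 41)*(-4845 + 1184) = (22 + 41)*(-3661) = 63*(-3661) = -230643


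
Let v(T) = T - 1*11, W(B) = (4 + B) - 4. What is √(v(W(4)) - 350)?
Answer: I*√357 ≈ 18.894*I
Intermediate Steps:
W(B) = B
v(T) = -11 + T (v(T) = T - 11 = -11 + T)
√(v(W(4)) - 350) = √((-11 + 4) - 350) = √(-7 - 350) = √(-357) = I*√357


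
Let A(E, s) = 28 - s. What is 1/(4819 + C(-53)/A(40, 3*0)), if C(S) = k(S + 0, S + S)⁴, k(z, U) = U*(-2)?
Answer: 7/505024517 ≈ 1.3861e-8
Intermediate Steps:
k(z, U) = -2*U
C(S) = 256*S⁴ (C(S) = (-2*(S + S))⁴ = (-4*S)⁴ = 256*S⁴)
1/(4819 + C(-53)/A(40, 3*0)) = 1/(4819 + (256*(-53)⁴)/(28 - 3*0)) = 1/(4819 + (256*7890481)/(28 - 1*0)) = 1/(4819 + 2019963136/(28 + 0)) = 1/(4819 + 2019963136/28) = 1/(4819 + 2019963136*(1/28)) = 1/(4819 + 504990784/7) = 1/(505024517/7) = 7/505024517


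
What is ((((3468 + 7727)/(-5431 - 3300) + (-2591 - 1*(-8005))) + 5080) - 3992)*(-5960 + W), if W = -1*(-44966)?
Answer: 2213893459602/8731 ≈ 2.5357e+8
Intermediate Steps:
W = 44966
((((3468 + 7727)/(-5431 - 3300) + (-2591 - 1*(-8005))) + 5080) - 3992)*(-5960 + W) = ((((3468 + 7727)/(-5431 - 3300) + (-2591 - 1*(-8005))) + 5080) - 3992)*(-5960 + 44966) = (((11195/(-8731) + (-2591 + 8005)) + 5080) - 3992)*39006 = (((11195*(-1/8731) + 5414) + 5080) - 3992)*39006 = (((-11195/8731 + 5414) + 5080) - 3992)*39006 = ((47258439/8731 + 5080) - 3992)*39006 = (91611919/8731 - 3992)*39006 = (56757767/8731)*39006 = 2213893459602/8731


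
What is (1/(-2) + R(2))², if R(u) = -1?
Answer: 9/4 ≈ 2.2500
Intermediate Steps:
(1/(-2) + R(2))² = (1/(-2) - 1)² = (-½ - 1)² = (-3/2)² = 9/4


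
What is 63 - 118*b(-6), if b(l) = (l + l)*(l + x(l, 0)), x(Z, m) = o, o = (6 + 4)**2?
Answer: 133167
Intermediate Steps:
o = 100 (o = 10**2 = 100)
x(Z, m) = 100
b(l) = 2*l*(100 + l) (b(l) = (l + l)*(l + 100) = (2*l)*(100 + l) = 2*l*(100 + l))
63 - 118*b(-6) = 63 - 236*(-6)*(100 - 6) = 63 - 236*(-6)*94 = 63 - 118*(-1128) = 63 + 133104 = 133167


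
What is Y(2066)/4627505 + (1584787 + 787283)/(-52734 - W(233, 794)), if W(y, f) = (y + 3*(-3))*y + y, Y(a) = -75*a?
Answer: -732870678160/32441586553 ≈ -22.590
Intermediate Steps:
W(y, f) = y + y*(-9 + y) (W(y, f) = (y - 9)*y + y = (-9 + y)*y + y = y*(-9 + y) + y = y + y*(-9 + y))
Y(2066)/4627505 + (1584787 + 787283)/(-52734 - W(233, 794)) = -75*2066/4627505 + (1584787 + 787283)/(-52734 - 233*(-8 + 233)) = -154950*1/4627505 + 2372070/(-52734 - 233*225) = -30990/925501 + 2372070/(-52734 - 1*52425) = -30990/925501 + 2372070/(-52734 - 52425) = -30990/925501 + 2372070/(-105159) = -30990/925501 + 2372070*(-1/105159) = -30990/925501 - 790690/35053 = -732870678160/32441586553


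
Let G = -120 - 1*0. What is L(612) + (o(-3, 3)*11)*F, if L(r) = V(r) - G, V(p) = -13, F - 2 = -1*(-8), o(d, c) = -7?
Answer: -663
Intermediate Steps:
G = -120 (G = -120 + 0 = -120)
F = 10 (F = 2 - 1*(-8) = 2 + 8 = 10)
L(r) = 107 (L(r) = -13 - 1*(-120) = -13 + 120 = 107)
L(612) + (o(-3, 3)*11)*F = 107 - 7*11*10 = 107 - 77*10 = 107 - 770 = -663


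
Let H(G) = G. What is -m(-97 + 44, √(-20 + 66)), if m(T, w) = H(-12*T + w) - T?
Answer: -689 - √46 ≈ -695.78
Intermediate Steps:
m(T, w) = w - 13*T (m(T, w) = (-12*T + w) - T = (w - 12*T) - T = w - 13*T)
-m(-97 + 44, √(-20 + 66)) = -(√(-20 + 66) - 13*(-97 + 44)) = -(√46 - 13*(-53)) = -(√46 + 689) = -(689 + √46) = -689 - √46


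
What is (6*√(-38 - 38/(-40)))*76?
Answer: 228*I*√3705/5 ≈ 2775.6*I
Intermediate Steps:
(6*√(-38 - 38/(-40)))*76 = (6*√(-38 - 38*(-1/40)))*76 = (6*√(-38 + 19/20))*76 = (6*√(-741/20))*76 = (6*(I*√3705/10))*76 = (3*I*√3705/5)*76 = 228*I*√3705/5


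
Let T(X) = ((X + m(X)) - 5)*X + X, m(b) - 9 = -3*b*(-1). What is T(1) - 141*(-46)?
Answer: 6495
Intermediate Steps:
m(b) = 9 + 3*b (m(b) = 9 - 3*b*(-1) = 9 + 3*b)
T(X) = X + X*(4 + 4*X) (T(X) = ((X + (9 + 3*X)) - 5)*X + X = ((9 + 4*X) - 5)*X + X = (4 + 4*X)*X + X = X*(4 + 4*X) + X = X + X*(4 + 4*X))
T(1) - 141*(-46) = 1*(5 + 4*1) - 141*(-46) = 1*(5 + 4) + 6486 = 1*9 + 6486 = 9 + 6486 = 6495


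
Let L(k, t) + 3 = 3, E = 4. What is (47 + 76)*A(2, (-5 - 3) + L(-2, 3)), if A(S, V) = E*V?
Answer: -3936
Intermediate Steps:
L(k, t) = 0 (L(k, t) = -3 + 3 = 0)
A(S, V) = 4*V
(47 + 76)*A(2, (-5 - 3) + L(-2, 3)) = (47 + 76)*(4*((-5 - 3) + 0)) = 123*(4*(-8 + 0)) = 123*(4*(-8)) = 123*(-32) = -3936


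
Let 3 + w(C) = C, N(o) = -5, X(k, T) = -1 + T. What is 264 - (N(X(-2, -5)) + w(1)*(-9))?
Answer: 251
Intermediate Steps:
w(C) = -3 + C
264 - (N(X(-2, -5)) + w(1)*(-9)) = 264 - (-5 + (-3 + 1)*(-9)) = 264 - (-5 - 2*(-9)) = 264 - (-5 + 18) = 264 - 1*13 = 264 - 13 = 251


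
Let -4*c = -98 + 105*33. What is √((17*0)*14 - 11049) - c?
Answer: 3367/4 + I*√11049 ≈ 841.75 + 105.11*I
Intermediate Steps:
c = -3367/4 (c = -(-98 + 105*33)/4 = -(-98 + 3465)/4 = -¼*3367 = -3367/4 ≈ -841.75)
√((17*0)*14 - 11049) - c = √((17*0)*14 - 11049) - 1*(-3367/4) = √(0*14 - 11049) + 3367/4 = √(0 - 11049) + 3367/4 = √(-11049) + 3367/4 = I*√11049 + 3367/4 = 3367/4 + I*√11049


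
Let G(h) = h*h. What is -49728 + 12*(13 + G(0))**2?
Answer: -47700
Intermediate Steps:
G(h) = h**2
-49728 + 12*(13 + G(0))**2 = -49728 + 12*(13 + 0**2)**2 = -49728 + 12*(13 + 0)**2 = -49728 + 12*13**2 = -49728 + 12*169 = -49728 + 2028 = -47700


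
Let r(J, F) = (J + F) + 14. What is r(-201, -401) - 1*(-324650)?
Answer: 324062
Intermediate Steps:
r(J, F) = 14 + F + J (r(J, F) = (F + J) + 14 = 14 + F + J)
r(-201, -401) - 1*(-324650) = (14 - 401 - 201) - 1*(-324650) = -588 + 324650 = 324062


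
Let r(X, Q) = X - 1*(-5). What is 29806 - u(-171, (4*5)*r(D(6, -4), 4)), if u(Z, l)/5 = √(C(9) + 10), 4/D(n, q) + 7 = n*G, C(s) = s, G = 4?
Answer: 29806 - 5*√19 ≈ 29784.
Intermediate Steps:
D(n, q) = 4/(-7 + 4*n) (D(n, q) = 4/(-7 + n*4) = 4/(-7 + 4*n))
r(X, Q) = 5 + X (r(X, Q) = X + 5 = 5 + X)
u(Z, l) = 5*√19 (u(Z, l) = 5*√(9 + 10) = 5*√19)
29806 - u(-171, (4*5)*r(D(6, -4), 4)) = 29806 - 5*√19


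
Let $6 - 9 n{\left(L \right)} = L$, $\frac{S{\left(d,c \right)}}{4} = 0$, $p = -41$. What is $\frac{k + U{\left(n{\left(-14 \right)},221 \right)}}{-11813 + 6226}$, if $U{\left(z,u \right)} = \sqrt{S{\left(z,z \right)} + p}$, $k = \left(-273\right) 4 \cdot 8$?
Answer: $\frac{8736}{5587} - \frac{i \sqrt{41}}{5587} \approx 1.5636 - 0.0011461 i$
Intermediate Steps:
$k = -8736$ ($k = \left(-1092\right) 8 = -8736$)
$S{\left(d,c \right)} = 0$ ($S{\left(d,c \right)} = 4 \cdot 0 = 0$)
$n{\left(L \right)} = \frac{2}{3} - \frac{L}{9}$
$U{\left(z,u \right)} = i \sqrt{41}$ ($U{\left(z,u \right)} = \sqrt{0 - 41} = \sqrt{-41} = i \sqrt{41}$)
$\frac{k + U{\left(n{\left(-14 \right)},221 \right)}}{-11813 + 6226} = \frac{-8736 + i \sqrt{41}}{-11813 + 6226} = \frac{-8736 + i \sqrt{41}}{-5587} = \left(-8736 + i \sqrt{41}\right) \left(- \frac{1}{5587}\right) = \frac{8736}{5587} - \frac{i \sqrt{41}}{5587}$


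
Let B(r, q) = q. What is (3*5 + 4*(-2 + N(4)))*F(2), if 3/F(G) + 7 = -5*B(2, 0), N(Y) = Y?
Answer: -69/7 ≈ -9.8571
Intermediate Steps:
F(G) = -3/7 (F(G) = 3/(-7 - 5*0) = 3/(-7 + 0) = 3/(-7) = 3*(-⅐) = -3/7)
(3*5 + 4*(-2 + N(4)))*F(2) = (3*5 + 4*(-2 + 4))*(-3/7) = (15 + 4*2)*(-3/7) = (15 + 8)*(-3/7) = 23*(-3/7) = -69/7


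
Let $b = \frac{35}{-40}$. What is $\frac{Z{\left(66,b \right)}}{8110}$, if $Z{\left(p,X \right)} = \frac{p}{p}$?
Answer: $\frac{1}{8110} \approx 0.0001233$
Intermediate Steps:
$b = - \frac{7}{8}$ ($b = 35 \left(- \frac{1}{40}\right) = - \frac{7}{8} \approx -0.875$)
$Z{\left(p,X \right)} = 1$
$\frac{Z{\left(66,b \right)}}{8110} = 1 \cdot \frac{1}{8110} = \frac{1}{8110}$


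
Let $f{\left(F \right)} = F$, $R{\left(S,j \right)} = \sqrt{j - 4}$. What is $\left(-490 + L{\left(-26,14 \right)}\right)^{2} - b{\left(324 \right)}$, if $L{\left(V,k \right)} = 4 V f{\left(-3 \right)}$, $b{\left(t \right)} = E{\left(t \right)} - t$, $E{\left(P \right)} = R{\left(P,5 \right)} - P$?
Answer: $32331$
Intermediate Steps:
$R{\left(S,j \right)} = \sqrt{-4 + j}$
$E{\left(P \right)} = 1 - P$ ($E{\left(P \right)} = \sqrt{-4 + 5} - P = \sqrt{1} - P = 1 - P$)
$b{\left(t \right)} = 1 - 2 t$ ($b{\left(t \right)} = \left(1 - t\right) - t = 1 - 2 t$)
$L{\left(V,k \right)} = - 12 V$ ($L{\left(V,k \right)} = 4 V \left(-3\right) = - 12 V$)
$\left(-490 + L{\left(-26,14 \right)}\right)^{2} - b{\left(324 \right)} = \left(-490 - -312\right)^{2} - \left(1 - 648\right) = \left(-490 + 312\right)^{2} - \left(1 - 648\right) = \left(-178\right)^{2} - -647 = 31684 + 647 = 32331$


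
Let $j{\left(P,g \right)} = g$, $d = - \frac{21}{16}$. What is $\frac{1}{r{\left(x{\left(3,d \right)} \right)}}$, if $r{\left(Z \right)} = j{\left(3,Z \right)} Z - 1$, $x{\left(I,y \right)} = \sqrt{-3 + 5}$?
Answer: $1$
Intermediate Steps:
$d = - \frac{21}{16}$ ($d = \left(-21\right) \frac{1}{16} = - \frac{21}{16} \approx -1.3125$)
$x{\left(I,y \right)} = \sqrt{2}$
$r{\left(Z \right)} = -1 + Z^{2}$ ($r{\left(Z \right)} = Z Z - 1 = Z^{2} - 1 = -1 + Z^{2}$)
$\frac{1}{r{\left(x{\left(3,d \right)} \right)}} = \frac{1}{-1 + \left(\sqrt{2}\right)^{2}} = \frac{1}{-1 + 2} = 1^{-1} = 1$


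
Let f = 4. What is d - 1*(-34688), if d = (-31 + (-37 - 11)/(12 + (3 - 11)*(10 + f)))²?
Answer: 22262169/625 ≈ 35620.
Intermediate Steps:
d = 582169/625 (d = (-31 + (-37 - 11)/(12 + (3 - 11)*(10 + 4)))² = (-31 - 48/(12 - 8*14))² = (-31 - 48/(12 - 112))² = (-31 - 48/(-100))² = (-31 - 48*(-1/100))² = (-31 + 12/25)² = (-763/25)² = 582169/625 ≈ 931.47)
d - 1*(-34688) = 582169/625 - 1*(-34688) = 582169/625 + 34688 = 22262169/625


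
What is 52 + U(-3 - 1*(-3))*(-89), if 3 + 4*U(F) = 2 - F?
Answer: 297/4 ≈ 74.250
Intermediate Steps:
U(F) = -1/4 - F/4 (U(F) = -3/4 + (2 - F)/4 = -3/4 + (1/2 - F/4) = -1/4 - F/4)
52 + U(-3 - 1*(-3))*(-89) = 52 + (-1/4 - (-3 - 1*(-3))/4)*(-89) = 52 + (-1/4 - (-3 + 3)/4)*(-89) = 52 + (-1/4 - 1/4*0)*(-89) = 52 + (-1/4 + 0)*(-89) = 52 - 1/4*(-89) = 52 + 89/4 = 297/4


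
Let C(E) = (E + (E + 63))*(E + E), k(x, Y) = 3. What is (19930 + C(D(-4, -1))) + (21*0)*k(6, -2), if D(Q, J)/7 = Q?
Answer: 19538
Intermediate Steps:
D(Q, J) = 7*Q
C(E) = 2*E*(63 + 2*E) (C(E) = (E + (63 + E))*(2*E) = (63 + 2*E)*(2*E) = 2*E*(63 + 2*E))
(19930 + C(D(-4, -1))) + (21*0)*k(6, -2) = (19930 + 2*(7*(-4))*(63 + 2*(7*(-4)))) + (21*0)*3 = (19930 + 2*(-28)*(63 + 2*(-28))) + 0*3 = (19930 + 2*(-28)*(63 - 56)) + 0 = (19930 + 2*(-28)*7) + 0 = (19930 - 392) + 0 = 19538 + 0 = 19538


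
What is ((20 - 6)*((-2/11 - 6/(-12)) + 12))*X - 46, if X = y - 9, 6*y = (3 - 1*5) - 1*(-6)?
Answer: -48943/33 ≈ -1483.1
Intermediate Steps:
y = ⅔ (y = ((3 - 1*5) - 1*(-6))/6 = ((3 - 5) + 6)/6 = (-2 + 6)/6 = (⅙)*4 = ⅔ ≈ 0.66667)
X = -25/3 (X = ⅔ - 9 = -25/3 ≈ -8.3333)
((20 - 6)*((-2/11 - 6/(-12)) + 12))*X - 46 = ((20 - 6)*((-2/11 - 6/(-12)) + 12))*(-25/3) - 46 = (14*((-2*1/11 - 6*(-1/12)) + 12))*(-25/3) - 46 = (14*((-2/11 + ½) + 12))*(-25/3) - 46 = (14*(7/22 + 12))*(-25/3) - 46 = (14*(271/22))*(-25/3) - 46 = (1897/11)*(-25/3) - 46 = -47425/33 - 46 = -48943/33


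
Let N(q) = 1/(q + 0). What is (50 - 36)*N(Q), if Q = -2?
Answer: -7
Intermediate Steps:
N(q) = 1/q
(50 - 36)*N(Q) = (50 - 36)/(-2) = 14*(-½) = -7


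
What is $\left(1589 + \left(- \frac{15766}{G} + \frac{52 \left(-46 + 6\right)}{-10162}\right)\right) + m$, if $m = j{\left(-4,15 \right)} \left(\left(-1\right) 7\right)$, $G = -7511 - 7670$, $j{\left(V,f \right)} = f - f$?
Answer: $\frac{122662871615}{77134661} \approx 1590.2$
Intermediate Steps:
$j{\left(V,f \right)} = 0$
$G = -15181$ ($G = -7511 - 7670 = -15181$)
$m = 0$ ($m = 0 \left(\left(-1\right) 7\right) = 0 \left(-7\right) = 0$)
$\left(1589 + \left(- \frac{15766}{G} + \frac{52 \left(-46 + 6\right)}{-10162}\right)\right) + m = \left(1589 + \left(- \frac{15766}{-15181} + \frac{52 \left(-46 + 6\right)}{-10162}\right)\right) + 0 = \left(1589 + \left(\left(-15766\right) \left(- \frac{1}{15181}\right) + 52 \left(-40\right) \left(- \frac{1}{10162}\right)\right)\right) + 0 = \left(1589 + \left(\frac{15766}{15181} - - \frac{1040}{5081}\right)\right) + 0 = \left(1589 + \left(\frac{15766}{15181} + \frac{1040}{5081}\right)\right) + 0 = \left(1589 + \frac{95895286}{77134661}\right) + 0 = \frac{122662871615}{77134661} + 0 = \frac{122662871615}{77134661}$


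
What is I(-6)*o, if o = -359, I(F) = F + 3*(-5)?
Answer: 7539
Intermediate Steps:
I(F) = -15 + F (I(F) = F - 15 = -15 + F)
I(-6)*o = (-15 - 6)*(-359) = -21*(-359) = 7539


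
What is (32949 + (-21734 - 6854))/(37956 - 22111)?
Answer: 4361/15845 ≈ 0.27523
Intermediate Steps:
(32949 + (-21734 - 6854))/(37956 - 22111) = (32949 - 28588)/15845 = 4361*(1/15845) = 4361/15845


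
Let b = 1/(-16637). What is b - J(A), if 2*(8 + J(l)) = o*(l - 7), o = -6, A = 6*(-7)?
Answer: -2312544/16637 ≈ -139.00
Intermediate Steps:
A = -42
b = -1/16637 ≈ -6.0107e-5
J(l) = 13 - 3*l (J(l) = -8 + (-6*(l - 7))/2 = -8 + (-6*(-7 + l))/2 = -8 + (42 - 6*l)/2 = -8 + (21 - 3*l) = 13 - 3*l)
b - J(A) = -1/16637 - (13 - 3*(-42)) = -1/16637 - (13 + 126) = -1/16637 - 1*139 = -1/16637 - 139 = -2312544/16637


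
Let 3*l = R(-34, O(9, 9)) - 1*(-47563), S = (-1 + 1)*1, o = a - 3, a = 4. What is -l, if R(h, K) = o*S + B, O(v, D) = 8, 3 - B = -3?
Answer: -47569/3 ≈ -15856.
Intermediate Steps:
B = 6 (B = 3 - 1*(-3) = 3 + 3 = 6)
o = 1 (o = 4 - 3 = 1)
S = 0 (S = 0*1 = 0)
R(h, K) = 6 (R(h, K) = 1*0 + 6 = 0 + 6 = 6)
l = 47569/3 (l = (6 - 1*(-47563))/3 = (6 + 47563)/3 = (⅓)*47569 = 47569/3 ≈ 15856.)
-l = -1*47569/3 = -47569/3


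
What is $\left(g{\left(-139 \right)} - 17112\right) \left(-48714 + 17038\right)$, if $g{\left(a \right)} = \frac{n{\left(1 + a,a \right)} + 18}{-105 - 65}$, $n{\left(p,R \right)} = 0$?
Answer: $\frac{46073660604}{85} \approx 5.4204 \cdot 10^{8}$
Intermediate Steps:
$g{\left(a \right)} = - \frac{9}{85}$ ($g{\left(a \right)} = \frac{0 + 18}{-105 - 65} = \frac{18}{-170} = 18 \left(- \frac{1}{170}\right) = - \frac{9}{85}$)
$\left(g{\left(-139 \right)} - 17112\right) \left(-48714 + 17038\right) = \left(- \frac{9}{85} - 17112\right) \left(-48714 + 17038\right) = \left(- \frac{1454529}{85}\right) \left(-31676\right) = \frac{46073660604}{85}$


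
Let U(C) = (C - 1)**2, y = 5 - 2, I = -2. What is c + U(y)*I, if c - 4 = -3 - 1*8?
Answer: -15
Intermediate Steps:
c = -7 (c = 4 + (-3 - 1*8) = 4 + (-3 - 8) = 4 - 11 = -7)
y = 3
U(C) = (-1 + C)**2
c + U(y)*I = -7 + (-1 + 3)**2*(-2) = -7 + 2**2*(-2) = -7 + 4*(-2) = -7 - 8 = -15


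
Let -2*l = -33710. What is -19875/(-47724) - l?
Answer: -268122715/15908 ≈ -16855.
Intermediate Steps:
l = 16855 (l = -1/2*(-33710) = 16855)
-19875/(-47724) - l = -19875/(-47724) - 1*16855 = -19875*(-1/47724) - 16855 = 6625/15908 - 16855 = -268122715/15908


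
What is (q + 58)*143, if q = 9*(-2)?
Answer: 5720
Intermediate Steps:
q = -18
(q + 58)*143 = (-18 + 58)*143 = 40*143 = 5720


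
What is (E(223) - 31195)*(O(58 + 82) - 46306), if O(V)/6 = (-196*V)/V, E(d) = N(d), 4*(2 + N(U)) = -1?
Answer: 2962615649/2 ≈ 1.4813e+9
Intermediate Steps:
N(U) = -9/4 (N(U) = -2 + (¼)*(-1) = -2 - ¼ = -9/4)
E(d) = -9/4
O(V) = -1176 (O(V) = 6*((-196*V)/V) = 6*(-196) = -1176)
(E(223) - 31195)*(O(58 + 82) - 46306) = (-9/4 - 31195)*(-1176 - 46306) = -124789/4*(-47482) = 2962615649/2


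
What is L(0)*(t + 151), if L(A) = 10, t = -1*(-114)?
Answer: 2650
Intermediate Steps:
t = 114
L(0)*(t + 151) = 10*(114 + 151) = 10*265 = 2650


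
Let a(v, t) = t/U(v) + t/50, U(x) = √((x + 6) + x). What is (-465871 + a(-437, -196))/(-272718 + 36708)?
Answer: 3882291/1966750 - 7*I*√217/3658155 ≈ 1.974 - 2.8188e-5*I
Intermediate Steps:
U(x) = √(6 + 2*x) (U(x) = √((6 + x) + x) = √(6 + 2*x))
a(v, t) = t/50 + t/√(6 + 2*v) (a(v, t) = t/(√(6 + 2*v)) + t/50 = t/√(6 + 2*v) + t*(1/50) = t/√(6 + 2*v) + t/50 = t/50 + t/√(6 + 2*v))
(-465871 + a(-437, -196))/(-272718 + 36708) = (-465871 + ((1/50)*(-196) + (½)*(-196)*√2/√(3 - 437)))/(-272718 + 36708) = (-465871 + (-98/25 + (½)*(-196)*√2/√(-434)))/(-236010) = (-465871 + (-98/25 + (½)*(-196)*√2*(-I*√434/434)))*(-1/236010) = (-465871 + (-98/25 + 14*I*√217/31))*(-1/236010) = (-11646873/25 + 14*I*√217/31)*(-1/236010) = 3882291/1966750 - 7*I*√217/3658155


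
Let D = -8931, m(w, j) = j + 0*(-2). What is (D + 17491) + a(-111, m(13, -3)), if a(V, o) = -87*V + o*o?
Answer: 18226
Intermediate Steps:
m(w, j) = j (m(w, j) = j + 0 = j)
a(V, o) = o**2 - 87*V (a(V, o) = -87*V + o**2 = o**2 - 87*V)
(D + 17491) + a(-111, m(13, -3)) = (-8931 + 17491) + ((-3)**2 - 87*(-111)) = 8560 + (9 + 9657) = 8560 + 9666 = 18226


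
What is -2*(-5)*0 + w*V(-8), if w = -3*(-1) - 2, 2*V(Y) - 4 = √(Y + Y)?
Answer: 2 + 2*I ≈ 2.0 + 2.0*I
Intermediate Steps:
V(Y) = 2 + √2*√Y/2 (V(Y) = 2 + √(Y + Y)/2 = 2 + √(2*Y)/2 = 2 + (√2*√Y)/2 = 2 + √2*√Y/2)
w = 1 (w = 3 - 2 = 1)
-2*(-5)*0 + w*V(-8) = -2*(-5)*0 + 1*(2 + √2*√(-8)/2) = 10*0 + 1*(2 + √2*(2*I*√2)/2) = 0 + 1*(2 + 2*I) = 0 + (2 + 2*I) = 2 + 2*I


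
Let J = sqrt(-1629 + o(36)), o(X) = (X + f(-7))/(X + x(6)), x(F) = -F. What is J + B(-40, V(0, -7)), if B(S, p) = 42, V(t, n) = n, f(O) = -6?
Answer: 42 + 2*I*sqrt(407) ≈ 42.0 + 40.349*I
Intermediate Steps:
o(X) = 1 (o(X) = (X - 6)/(X - 1*6) = (-6 + X)/(X - 6) = (-6 + X)/(-6 + X) = 1)
J = 2*I*sqrt(407) (J = sqrt(-1629 + 1) = sqrt(-1628) = 2*I*sqrt(407) ≈ 40.349*I)
J + B(-40, V(0, -7)) = 2*I*sqrt(407) + 42 = 42 + 2*I*sqrt(407)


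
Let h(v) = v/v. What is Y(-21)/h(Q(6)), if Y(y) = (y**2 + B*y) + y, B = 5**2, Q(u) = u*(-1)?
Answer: -105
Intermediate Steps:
Q(u) = -u
h(v) = 1
B = 25
Y(y) = y**2 + 26*y (Y(y) = (y**2 + 25*y) + y = y**2 + 26*y)
Y(-21)/h(Q(6)) = -21*(26 - 21)/1 = -21*5*1 = -105*1 = -105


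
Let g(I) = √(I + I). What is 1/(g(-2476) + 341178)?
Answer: 170589/58201216318 - I*√1238/58201216318 ≈ 2.931e-6 - 6.0454e-10*I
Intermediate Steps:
g(I) = √2*√I (g(I) = √(2*I) = √2*√I)
1/(g(-2476) + 341178) = 1/(√2*√(-2476) + 341178) = 1/(√2*(2*I*√619) + 341178) = 1/(2*I*√1238 + 341178) = 1/(341178 + 2*I*√1238)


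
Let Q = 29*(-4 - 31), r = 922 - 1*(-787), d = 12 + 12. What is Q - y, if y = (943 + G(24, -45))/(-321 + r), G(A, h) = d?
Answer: -1409787/1388 ≈ -1015.7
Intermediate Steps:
d = 24
r = 1709 (r = 922 + 787 = 1709)
G(A, h) = 24
Q = -1015 (Q = 29*(-35) = -1015)
y = 967/1388 (y = (943 + 24)/(-321 + 1709) = 967/1388 ≈ 0.69669)
Q - y = -1015 - 1*967/1388 = -1015 - 967/1388 = -1409787/1388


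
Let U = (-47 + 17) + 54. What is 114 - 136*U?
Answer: -3150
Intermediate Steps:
U = 24 (U = -30 + 54 = 24)
114 - 136*U = 114 - 136*24 = 114 - 3264 = -3150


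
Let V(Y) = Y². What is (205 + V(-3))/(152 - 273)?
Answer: -214/121 ≈ -1.7686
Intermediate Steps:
(205 + V(-3))/(152 - 273) = (205 + (-3)²)/(152 - 273) = (205 + 9)/(-121) = 214*(-1/121) = -214/121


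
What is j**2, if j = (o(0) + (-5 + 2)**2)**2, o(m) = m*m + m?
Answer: 6561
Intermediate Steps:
o(m) = m + m**2 (o(m) = m**2 + m = m + m**2)
j = 81 (j = (0*(1 + 0) + (-5 + 2)**2)**2 = (0*1 + (-3)**2)**2 = (0 + 9)**2 = 9**2 = 81)
j**2 = 81**2 = 6561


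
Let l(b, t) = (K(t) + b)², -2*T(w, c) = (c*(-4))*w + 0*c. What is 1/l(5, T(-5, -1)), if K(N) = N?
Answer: 1/225 ≈ 0.0044444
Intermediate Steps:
T(w, c) = 2*c*w (T(w, c) = -((c*(-4))*w + 0*c)/2 = -((-4*c)*w + 0)/2 = -(-4*c*w + 0)/2 = -(-2)*c*w = 2*c*w)
l(b, t) = (b + t)² (l(b, t) = (t + b)² = (b + t)²)
1/l(5, T(-5, -1)) = 1/((5 + 2*(-1)*(-5))²) = 1/((5 + 10)²) = 1/(15²) = 1/225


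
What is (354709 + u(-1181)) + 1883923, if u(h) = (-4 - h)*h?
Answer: 848595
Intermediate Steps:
u(h) = h*(-4 - h)
(354709 + u(-1181)) + 1883923 = (354709 - 1*(-1181)*(4 - 1181)) + 1883923 = (354709 - 1*(-1181)*(-1177)) + 1883923 = (354709 - 1390037) + 1883923 = -1035328 + 1883923 = 848595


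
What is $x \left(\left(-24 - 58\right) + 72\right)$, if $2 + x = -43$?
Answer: $450$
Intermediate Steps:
$x = -45$ ($x = -2 - 43 = -45$)
$x \left(\left(-24 - 58\right) + 72\right) = - 45 \left(\left(-24 - 58\right) + 72\right) = - 45 \left(-82 + 72\right) = \left(-45\right) \left(-10\right) = 450$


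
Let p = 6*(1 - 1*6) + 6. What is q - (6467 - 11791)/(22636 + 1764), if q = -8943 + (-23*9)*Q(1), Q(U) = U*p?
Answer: -24246169/6100 ≈ -3974.8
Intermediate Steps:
p = -24 (p = 6*(1 - 6) + 6 = 6*(-5) + 6 = -30 + 6 = -24)
Q(U) = -24*U (Q(U) = U*(-24) = -24*U)
q = -3975 (q = -8943 + (-23*9)*(-24*1) = -8943 - 207*(-24) = -8943 + 4968 = -3975)
q - (6467 - 11791)/(22636 + 1764) = -3975 - (6467 - 11791)/(22636 + 1764) = -3975 - (-5324)/24400 = -3975 - 1*(-1331/6100) = -3975 + 1331/6100 = -24246169/6100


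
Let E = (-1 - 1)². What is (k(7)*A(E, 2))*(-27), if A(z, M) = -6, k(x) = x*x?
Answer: 7938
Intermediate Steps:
k(x) = x²
E = 4 (E = (-2)² = 4)
(k(7)*A(E, 2))*(-27) = (7²*(-6))*(-27) = (49*(-6))*(-27) = -294*(-27) = 7938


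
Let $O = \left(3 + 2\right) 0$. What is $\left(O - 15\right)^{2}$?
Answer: $225$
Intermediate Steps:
$O = 0$ ($O = 5 \cdot 0 = 0$)
$\left(O - 15\right)^{2} = \left(0 - 15\right)^{2} = \left(-15\right)^{2} = 225$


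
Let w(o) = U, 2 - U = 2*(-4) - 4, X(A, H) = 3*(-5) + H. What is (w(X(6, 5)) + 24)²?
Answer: 1444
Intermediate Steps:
X(A, H) = -15 + H
U = 14 (U = 2 - (2*(-4) - 4) = 2 - (-8 - 4) = 2 - 1*(-12) = 2 + 12 = 14)
w(o) = 14
(w(X(6, 5)) + 24)² = (14 + 24)² = 38² = 1444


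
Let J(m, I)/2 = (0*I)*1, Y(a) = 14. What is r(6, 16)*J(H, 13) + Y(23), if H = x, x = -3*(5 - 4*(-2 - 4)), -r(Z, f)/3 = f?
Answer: 14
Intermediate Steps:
r(Z, f) = -3*f
x = -87 (x = -3*(5 - 4*(-6)) = -3*(5 + 24) = -3*29 = -87)
H = -87
J(m, I) = 0 (J(m, I) = 2*((0*I)*1) = 2*(0*1) = 2*0 = 0)
r(6, 16)*J(H, 13) + Y(23) = -3*16*0 + 14 = -48*0 + 14 = 0 + 14 = 14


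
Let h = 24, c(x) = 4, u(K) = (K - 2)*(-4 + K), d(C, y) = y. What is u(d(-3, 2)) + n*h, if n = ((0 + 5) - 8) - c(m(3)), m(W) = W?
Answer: -168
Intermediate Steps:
u(K) = (-4 + K)*(-2 + K) (u(K) = (-2 + K)*(-4 + K) = (-4 + K)*(-2 + K))
n = -7 (n = ((0 + 5) - 8) - 1*4 = (5 - 8) - 4 = -3 - 4 = -7)
u(d(-3, 2)) + n*h = (8 + 2² - 6*2) - 7*24 = (8 + 4 - 12) - 168 = 0 - 168 = -168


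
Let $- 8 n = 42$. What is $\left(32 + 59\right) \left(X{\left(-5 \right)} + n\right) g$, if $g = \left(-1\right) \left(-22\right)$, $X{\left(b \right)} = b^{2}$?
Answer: $\frac{79079}{2} \approx 39540.0$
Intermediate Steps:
$n = - \frac{21}{4}$ ($n = \left(- \frac{1}{8}\right) 42 = - \frac{21}{4} \approx -5.25$)
$g = 22$
$\left(32 + 59\right) \left(X{\left(-5 \right)} + n\right) g = \left(32 + 59\right) \left(\left(-5\right)^{2} - \frac{21}{4}\right) 22 = 91 \left(25 - \frac{21}{4}\right) 22 = 91 \cdot \frac{79}{4} \cdot 22 = \frac{7189}{4} \cdot 22 = \frac{79079}{2}$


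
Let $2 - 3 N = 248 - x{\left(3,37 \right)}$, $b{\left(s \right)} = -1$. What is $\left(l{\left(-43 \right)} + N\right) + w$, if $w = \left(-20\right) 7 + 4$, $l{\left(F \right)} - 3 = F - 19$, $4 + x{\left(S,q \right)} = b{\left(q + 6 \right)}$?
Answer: $- \frac{836}{3} \approx -278.67$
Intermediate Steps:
$x{\left(S,q \right)} = -5$ ($x{\left(S,q \right)} = -4 - 1 = -5$)
$N = - \frac{251}{3}$ ($N = \frac{2}{3} - \frac{248 - -5}{3} = \frac{2}{3} - \frac{248 + 5}{3} = \frac{2}{3} - \frac{253}{3} = - \frac{251}{3} \approx -83.667$)
$l{\left(F \right)} = -16 + F$ ($l{\left(F \right)} = 3 + \left(F - 19\right) = 3 + \left(-19 + F\right) = -16 + F$)
$w = -136$ ($w = -140 + 4 = -136$)
$\left(l{\left(-43 \right)} + N\right) + w = \left(\left(-16 - 43\right) - \frac{251}{3}\right) - 136 = \left(-59 - \frac{251}{3}\right) - 136 = - \frac{428}{3} - 136 = - \frac{836}{3}$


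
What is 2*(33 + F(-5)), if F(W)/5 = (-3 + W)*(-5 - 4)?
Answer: 786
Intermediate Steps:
F(W) = 135 - 45*W (F(W) = 5*((-3 + W)*(-5 - 4)) = 5*((-3 + W)*(-9)) = 5*(27 - 9*W) = 135 - 45*W)
2*(33 + F(-5)) = 2*(33 + (135 - 45*(-5))) = 2*(33 + (135 + 225)) = 2*(33 + 360) = 2*393 = 786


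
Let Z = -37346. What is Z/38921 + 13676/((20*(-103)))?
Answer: -152304089/20044315 ≈ -7.5984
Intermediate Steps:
Z/38921 + 13676/((20*(-103))) = -37346/38921 + 13676/((20*(-103))) = -37346*1/38921 + 13676/(-2060) = -37346/38921 + 13676*(-1/2060) = -37346/38921 - 3419/515 = -152304089/20044315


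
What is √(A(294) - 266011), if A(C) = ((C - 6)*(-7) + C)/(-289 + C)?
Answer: I*√6658885/5 ≈ 516.1*I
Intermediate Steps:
A(C) = (42 - 6*C)/(-289 + C) (A(C) = ((-6 + C)*(-7) + C)/(-289 + C) = ((42 - 7*C) + C)/(-289 + C) = (42 - 6*C)/(-289 + C))
√(A(294) - 266011) = √(6*(7 - 1*294)/(-289 + 294) - 266011) = √(6*(7 - 294)/5 - 266011) = √(6*(⅕)*(-287) - 266011) = √(-1722/5 - 266011) = √(-1331777/5) = I*√6658885/5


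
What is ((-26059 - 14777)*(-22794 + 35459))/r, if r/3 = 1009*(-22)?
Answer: 86197990/11099 ≈ 7766.3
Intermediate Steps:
r = -66594 (r = 3*(1009*(-22)) = 3*(-22198) = -66594)
((-26059 - 14777)*(-22794 + 35459))/r = ((-26059 - 14777)*(-22794 + 35459))/(-66594) = -40836*12665*(-1/66594) = -517187940*(-1/66594) = 86197990/11099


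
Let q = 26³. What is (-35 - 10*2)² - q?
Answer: -14551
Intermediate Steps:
q = 17576
(-35 - 10*2)² - q = (-35 - 10*2)² - 1*17576 = (-35 - 20)² - 17576 = (-55)² - 17576 = 3025 - 17576 = -14551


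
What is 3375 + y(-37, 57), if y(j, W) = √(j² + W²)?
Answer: 3375 + √4618 ≈ 3443.0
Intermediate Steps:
y(j, W) = √(W² + j²)
3375 + y(-37, 57) = 3375 + √(57² + (-37)²) = 3375 + √(3249 + 1369) = 3375 + √4618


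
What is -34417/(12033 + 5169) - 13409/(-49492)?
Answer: -736352273/425680692 ≈ -1.7298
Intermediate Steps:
-34417/(12033 + 5169) - 13409/(-49492) = -34417/17202 - 13409*(-1/49492) = -34417*1/17202 + 13409/49492 = -34417/17202 + 13409/49492 = -736352273/425680692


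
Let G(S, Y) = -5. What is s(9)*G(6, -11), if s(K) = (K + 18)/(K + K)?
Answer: -15/2 ≈ -7.5000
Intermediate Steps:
s(K) = (18 + K)/(2*K) (s(K) = (18 + K)/((2*K)) = (18 + K)*(1/(2*K)) = (18 + K)/(2*K))
s(9)*G(6, -11) = ((½)*(18 + 9)/9)*(-5) = ((½)*(⅑)*27)*(-5) = (3/2)*(-5) = -15/2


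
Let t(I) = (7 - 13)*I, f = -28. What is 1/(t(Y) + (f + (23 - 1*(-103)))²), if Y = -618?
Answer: 1/13312 ≈ 7.5120e-5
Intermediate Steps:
t(I) = -6*I
1/(t(Y) + (f + (23 - 1*(-103)))²) = 1/(-6*(-618) + (-28 + (23 - 1*(-103)))²) = 1/(3708 + (-28 + (23 + 103))²) = 1/(3708 + (-28 + 126)²) = 1/(3708 + 98²) = 1/(3708 + 9604) = 1/13312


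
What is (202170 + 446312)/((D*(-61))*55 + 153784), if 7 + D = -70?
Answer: 648482/412119 ≈ 1.5735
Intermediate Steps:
D = -77 (D = -7 - 70 = -77)
(202170 + 446312)/((D*(-61))*55 + 153784) = (202170 + 446312)/(-77*(-61)*55 + 153784) = 648482/(4697*55 + 153784) = 648482/(258335 + 153784) = 648482/412119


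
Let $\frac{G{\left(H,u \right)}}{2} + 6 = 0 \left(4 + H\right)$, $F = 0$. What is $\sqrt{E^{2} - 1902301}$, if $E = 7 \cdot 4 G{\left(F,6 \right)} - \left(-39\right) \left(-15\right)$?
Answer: $2 i \sqrt{263515} \approx 1026.7 i$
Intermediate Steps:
$G{\left(H,u \right)} = -12$ ($G{\left(H,u \right)} = -12 + 2 \cdot 0 \left(4 + H\right) = -12 + 2 \cdot 0 = -12 + 0 = -12$)
$E = -921$ ($E = 7 \cdot 4 \left(-12\right) - \left(-39\right) \left(-15\right) = 28 \left(-12\right) - 585 = -336 - 585 = -921$)
$\sqrt{E^{2} - 1902301} = \sqrt{\left(-921\right)^{2} - 1902301} = \sqrt{848241 - 1902301} = \sqrt{-1054060} = 2 i \sqrt{263515}$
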